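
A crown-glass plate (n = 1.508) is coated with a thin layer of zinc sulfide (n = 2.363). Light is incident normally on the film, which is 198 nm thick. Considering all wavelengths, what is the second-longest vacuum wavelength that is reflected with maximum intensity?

624 nm

Top surface (1.0 → 2.363): reflection off a higher-index medium gives a half-wave phase shift.
Ray reflecting at the bottom interface goes from n = 2.363 toward n = 1.508: no phase shift.
The two reflections differ by half a wavelength.
For maximum reflection here: 2 n t = (m + ½) λ.
λ = 2 n t / (m + ½). The second-longest wavelength is m = 1: λ = 2 × 2.363 × 198 / 1.50 = 624 nm.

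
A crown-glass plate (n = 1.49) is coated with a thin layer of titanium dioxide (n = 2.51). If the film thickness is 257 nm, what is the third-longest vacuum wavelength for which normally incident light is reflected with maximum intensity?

516 nm

At the upper boundary (n = 1.0 to n = 2.51) the reflected ray undergoes a half-wave phase shift.
At the lower boundary (n = 2.51 to n = 1.49) the reflected ray undergoes no phase shift.
Exactly one π shift → a net half-wave offset.
With one net inversion, constructive interference in reflection requires 2 n t = (m + ½) λ.
λ = 2 n t / (m + ½). The third-longest wavelength is m = 2: λ = 2 × 2.51 × 257 / 2.50 = 516 nm.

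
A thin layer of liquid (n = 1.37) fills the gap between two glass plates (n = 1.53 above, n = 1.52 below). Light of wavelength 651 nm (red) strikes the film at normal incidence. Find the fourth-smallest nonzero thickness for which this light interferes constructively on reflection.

At the upper boundary (n = 1.53 to n = 1.37) the reflected ray undergoes no phase shift.
Ray reflecting at the bottom interface goes from n = 1.37 toward n = 1.52: a half-wave phase shift.
The two reflections differ by half a wavelength.
So the condition for constructive reflection is 2 n t = (m + ½) λ.
The fourth-smallest nonzero thickness corresponds to m = 3: t = (m + ½) λ / (2 n) = 3.50 × 651 / (2 × 1.37) = 832 nm.

832 nm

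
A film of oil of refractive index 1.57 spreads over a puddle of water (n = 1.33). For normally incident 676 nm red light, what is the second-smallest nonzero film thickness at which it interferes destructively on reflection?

At the upper boundary (n = 1.0 to n = 1.57) the reflected ray undergoes a half-wave phase shift.
Bottom surface (1.57 → 1.33): reflection off a lower-index medium gives no phase shift.
The two reflections differ by half a wavelength.
So the condition for destructive reflection is 2 n t = m λ.
The second-smallest nonzero thickness corresponds to m = 2: t = m λ / (2 n) = 2.00 × 676 / (2 × 1.57) = 431 nm.

431 nm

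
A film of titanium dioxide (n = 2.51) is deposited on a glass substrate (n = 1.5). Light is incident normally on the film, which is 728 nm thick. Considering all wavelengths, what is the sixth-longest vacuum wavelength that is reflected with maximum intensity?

Ray reflecting at the top interface goes from n = 1.0 toward n = 2.51: a half-wave phase shift.
Ray reflecting at the bottom interface goes from n = 2.51 toward n = 1.5: no phase shift.
Exactly one π shift → a net half-wave offset.
For bright reflection here: 2 n t = (m + ½) λ.
λ = 2 n t / (m + ½). The sixth-longest wavelength is m = 5: λ = 2 × 2.51 × 728 / 5.50 = 664 nm.

664 nm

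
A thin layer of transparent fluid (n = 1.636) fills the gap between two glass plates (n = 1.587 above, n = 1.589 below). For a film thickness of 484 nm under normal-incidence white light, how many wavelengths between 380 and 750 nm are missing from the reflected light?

2

Top surface (1.587 → 1.636): reflection off a higher-index medium gives a half-wave phase shift.
Ray reflecting at the bottom interface goes from n = 1.636 toward n = 1.589: no phase shift.
The two reflections differ by half a wavelength.
So the condition for destructive reflection is 2 n t = m λ.
λ = 2 n t / m = 1584 / m nm.
m=2: 792 nm (IR); m=3: 528 nm (visible); m=4: 396 nm (visible); m=5: 317 nm (UV).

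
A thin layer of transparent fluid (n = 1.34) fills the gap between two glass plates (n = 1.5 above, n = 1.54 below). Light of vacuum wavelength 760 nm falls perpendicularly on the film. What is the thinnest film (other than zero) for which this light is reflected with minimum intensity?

Ray reflecting at the top interface goes from n = 1.5 toward n = 1.34: no phase shift.
At the lower boundary (n = 1.34 to n = 1.54) the reflected ray undergoes a half-wave phase shift.
Net: one phase inversion between the two reflected rays.
With one net inversion, destructive interference in reflection requires 2 n t = m λ.
Minimum nonzero at m = 1: t = λ / (2 n) = 760 / (2 × 1.34) = 284 nm.

284 nm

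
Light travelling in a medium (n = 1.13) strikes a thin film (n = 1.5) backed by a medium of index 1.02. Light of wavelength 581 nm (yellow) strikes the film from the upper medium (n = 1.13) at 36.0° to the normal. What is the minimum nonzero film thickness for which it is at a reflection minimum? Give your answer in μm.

At the upper boundary (n = 1.13 to n = 1.5) the reflected ray undergoes a half-wave phase shift.
At the lower boundary (n = 1.5 to n = 1.02) the reflected ray undergoes no phase shift.
Net: one phase inversion between the two reflected rays.
For minimum reflection here: 2 n t cos θ_r = m λ.
Snell's law: 1.13 sin 36.0° = 1.5 sin θ_r → sin θ_r = 0.443, cos θ_r = 0.897.
Minimum nonzero at m = 1: t = λ / (2 n cos θ_r) = 581 / (2 × 1.5 × 0.897) = 216 nm.

0.216 μm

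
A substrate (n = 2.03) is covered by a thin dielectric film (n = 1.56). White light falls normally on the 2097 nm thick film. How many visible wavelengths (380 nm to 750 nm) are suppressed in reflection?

8

Ray reflecting at the top interface goes from n = 1.0 toward n = 1.56: a half-wave phase shift.
Ray reflecting at the bottom interface goes from n = 1.56 toward n = 2.03: a half-wave phase shift.
Zero or two π shifts → no net half-wave offset.
So the condition for destructive reflection is 2 n t = (m + ½) λ.
λ = 2 n t / (m + ½) = 6543 / (m + ½) nm.
m=8: 770 nm (IR); m=9: 689 nm (visible); m=10: 623 nm (visible); m=11: 569 nm (visible); m=12: 523 nm (visible); m=13: 485 nm (visible); m=14: 451 nm (visible); m=15: 422 nm (visible); m=16: 397 nm (visible); m=17: 374 nm (UV).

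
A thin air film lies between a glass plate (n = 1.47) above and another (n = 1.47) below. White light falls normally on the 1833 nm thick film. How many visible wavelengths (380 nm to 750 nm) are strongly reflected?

Ray reflecting at the top interface goes from n = 1.47 toward n = 1.0: no phase shift.
Ray reflecting at the bottom interface goes from n = 1.0 toward n = 1.47: a half-wave phase shift.
Net: one phase inversion between the two reflected rays.
So the condition for constructive reflection is 2 n t = (m + ½) λ.
λ = 2 n t / (m + ½) = 3666 / (m + ½) nm.
m=4: 815 nm (IR); m=5: 667 nm (visible); m=6: 564 nm (visible); m=7: 489 nm (visible); m=8: 431 nm (visible); m=9: 386 nm (visible); m=10: 349 nm (UV).

5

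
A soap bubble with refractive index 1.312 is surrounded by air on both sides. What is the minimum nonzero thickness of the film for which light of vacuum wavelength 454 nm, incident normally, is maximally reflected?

Ray reflecting at the top interface goes from n = 1.0 toward n = 1.312: a half-wave phase shift.
Bottom surface (1.312 → 1.0): reflection off a lower-index medium gives no phase shift.
Net: one phase inversion between the two reflected rays.
For strong reflection here: 2 n t = (m + ½) λ.
Minimum at m = 0: t = λ / (4 n) = 454 / (4 × 1.312) = 86.5 nm.

86.5 nm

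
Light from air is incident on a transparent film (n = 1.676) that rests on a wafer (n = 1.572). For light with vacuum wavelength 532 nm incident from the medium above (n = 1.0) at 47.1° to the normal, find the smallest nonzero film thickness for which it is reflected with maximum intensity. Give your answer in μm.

At the upper boundary (n = 1.0 to n = 1.676) the reflected ray undergoes a half-wave phase shift.
Bottom surface (1.676 → 1.572): reflection off a lower-index medium gives no phase shift.
Exactly one π shift → a net half-wave offset.
So the condition for constructive reflection is 2 n t cos θ_r = (m + ½) λ.
Snell's law: 1.0 sin 47.1° = 1.676 sin θ_r → sin θ_r = 0.437, cos θ_r = 0.899.
Minimum at m = 0: t = λ / (4 n cos θ_r) = 532 / (4 × 1.676 × 0.899) = 88.2 nm.

0.0882 μm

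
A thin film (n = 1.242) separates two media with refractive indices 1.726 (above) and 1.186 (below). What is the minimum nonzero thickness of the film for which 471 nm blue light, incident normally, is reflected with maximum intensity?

At the upper boundary (n = 1.726 to n = 1.242) the reflected ray undergoes no phase shift.
At the lower boundary (n = 1.242 to n = 1.186) the reflected ray undergoes no phase shift.
Zero or two π shifts → no net half-wave offset.
With no net inversion, constructive interference in reflection requires 2 n t = m λ.
Minimum nonzero at m = 1: t = λ / (2 n) = 471 / (2 × 1.242) = 190 nm.

190 nm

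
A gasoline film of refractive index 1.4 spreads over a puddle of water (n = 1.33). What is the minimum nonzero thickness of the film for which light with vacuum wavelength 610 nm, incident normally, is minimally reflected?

Top surface (1.0 → 1.4): reflection off a higher-index medium gives a half-wave phase shift.
Bottom surface (1.4 → 1.33): reflection off a lower-index medium gives no phase shift.
Net: one phase inversion between the two reflected rays.
For dark reflection here: 2 n t = m λ.
Minimum nonzero at m = 1: t = λ / (2 n) = 610 / (2 × 1.4) = 218 nm.

218 nm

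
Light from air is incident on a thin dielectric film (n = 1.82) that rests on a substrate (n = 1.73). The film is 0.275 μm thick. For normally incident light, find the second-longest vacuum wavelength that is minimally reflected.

501 nm

At the upper boundary (n = 1.0 to n = 1.82) the reflected ray undergoes a half-wave phase shift.
Ray reflecting at the bottom interface goes from n = 1.82 toward n = 1.73: no phase shift.
Net: one phase inversion between the two reflected rays.
With one net inversion, destructive interference in reflection requires 2 n t = m λ.
λ = 2 n t / m. The second-longest wavelength is m = 2: λ = 2 × 1.82 × 275 / 2.00 = 501 nm.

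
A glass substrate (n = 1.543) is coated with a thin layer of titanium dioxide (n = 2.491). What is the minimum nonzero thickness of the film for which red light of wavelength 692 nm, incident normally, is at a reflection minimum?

139 nm

At the upper boundary (n = 1.0 to n = 2.491) the reflected ray undergoes a half-wave phase shift.
Ray reflecting at the bottom interface goes from n = 2.491 toward n = 1.543: no phase shift.
Net: one phase inversion between the two reflected rays.
So the condition for destructive reflection is 2 n t = m λ.
Minimum nonzero at m = 1: t = λ / (2 n) = 692 / (2 × 2.491) = 139 nm.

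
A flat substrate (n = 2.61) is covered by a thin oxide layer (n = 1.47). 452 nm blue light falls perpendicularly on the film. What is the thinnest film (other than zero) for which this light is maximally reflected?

Ray reflecting at the top interface goes from n = 1.0 toward n = 1.47: a half-wave phase shift.
Bottom surface (1.47 → 2.61): reflection off a higher-index medium gives a half-wave phase shift.
Zero or two π shifts → no net half-wave offset.
So the condition for constructive reflection is 2 n t = m λ.
Minimum nonzero at m = 1: t = λ / (2 n) = 452 / (2 × 1.47) = 154 nm.

154 nm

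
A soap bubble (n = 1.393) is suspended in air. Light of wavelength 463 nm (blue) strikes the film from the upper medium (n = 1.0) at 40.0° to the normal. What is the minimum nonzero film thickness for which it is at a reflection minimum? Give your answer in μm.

Top surface (1.0 → 1.393): reflection off a higher-index medium gives a half-wave phase shift.
Bottom surface (1.393 → 1.0): reflection off a lower-index medium gives no phase shift.
The two reflections differ by half a wavelength.
For dark reflection here: 2 n t cos θ_r = m λ.
Snell's law: 1.0 sin 40.0° = 1.393 sin θ_r → sin θ_r = 0.461, cos θ_r = 0.887.
Minimum nonzero at m = 1: t = λ / (2 n cos θ_r) = 463 / (2 × 1.393 × 0.887) = 187 nm.

0.187 μm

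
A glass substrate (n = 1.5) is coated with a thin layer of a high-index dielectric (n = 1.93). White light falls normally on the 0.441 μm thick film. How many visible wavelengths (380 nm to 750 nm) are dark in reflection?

2

Ray reflecting at the top interface goes from n = 1.0 toward n = 1.93: a half-wave phase shift.
Bottom surface (1.93 → 1.5): reflection off a lower-index medium gives no phase shift.
Exactly one π shift → a net half-wave offset.
With one net inversion, destructive interference in reflection requires 2 n t = m λ.
λ = 2 n t / m = 1702 / m nm.
m=2: 851 nm (IR); m=3: 567 nm (visible); m=4: 426 nm (visible); m=5: 340 nm (UV).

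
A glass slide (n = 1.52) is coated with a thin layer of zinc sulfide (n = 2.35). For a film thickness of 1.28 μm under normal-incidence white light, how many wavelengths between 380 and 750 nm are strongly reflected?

Top surface (1.0 → 2.35): reflection off a higher-index medium gives a half-wave phase shift.
Bottom surface (2.35 → 1.52): reflection off a lower-index medium gives no phase shift.
Exactly one π shift → a net half-wave offset.
With one net inversion, constructive interference in reflection requires 2 n t = (m + ½) λ.
λ = 2 n t / (m + ½) = 6016 / (m + ½) nm.
m=7: 802 nm (IR); m=8: 708 nm (visible); m=9: 633 nm (visible); m=10: 573 nm (visible); m=11: 523 nm (visible); m=12: 481 nm (visible); m=13: 446 nm (visible); m=14: 415 nm (visible); m=15: 388 nm (visible); m=16: 365 nm (UV).

8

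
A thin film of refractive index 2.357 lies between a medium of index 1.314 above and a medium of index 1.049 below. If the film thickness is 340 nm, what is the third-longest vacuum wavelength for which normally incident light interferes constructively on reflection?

641 nm

Ray reflecting at the top interface goes from n = 1.314 toward n = 2.357: a half-wave phase shift.
At the lower boundary (n = 2.357 to n = 1.049) the reflected ray undergoes no phase shift.
The two reflections differ by half a wavelength.
With one net inversion, constructive interference in reflection requires 2 n t = (m + ½) λ.
λ = 2 n t / (m + ½). The third-longest wavelength is m = 2: λ = 2 × 2.357 × 340 / 2.50 = 641 nm.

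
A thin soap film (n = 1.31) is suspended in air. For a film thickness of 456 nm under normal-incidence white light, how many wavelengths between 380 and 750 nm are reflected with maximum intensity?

1

Ray reflecting at the top interface goes from n = 1.0 toward n = 1.31: a half-wave phase shift.
Ray reflecting at the bottom interface goes from n = 1.31 toward n = 1.0: no phase shift.
Exactly one π shift → a net half-wave offset.
So the condition for constructive reflection is 2 n t = (m + ½) λ.
λ = 2 n t / (m + ½) = 1195 / (m + ½) nm.
m=1: 796 nm (IR); m=2: 478 nm (visible); m=3: 341 nm (UV).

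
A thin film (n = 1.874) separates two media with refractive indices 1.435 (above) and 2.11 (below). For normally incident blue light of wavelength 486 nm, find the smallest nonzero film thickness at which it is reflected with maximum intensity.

Ray reflecting at the top interface goes from n = 1.435 toward n = 1.874: a half-wave phase shift.
Bottom surface (1.874 → 2.11): reflection off a higher-index medium gives a half-wave phase shift.
The two reflections carry the same phase change, so no net offset.
So the condition for constructive reflection is 2 n t = m λ.
Minimum nonzero at m = 1: t = λ / (2 n) = 486 / (2 × 1.874) = 130 nm.

130 nm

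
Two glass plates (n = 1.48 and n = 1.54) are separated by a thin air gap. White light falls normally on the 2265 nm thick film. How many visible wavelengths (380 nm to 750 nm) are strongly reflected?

6

Top surface (1.48 → 1.0): reflection off a lower-index medium gives no phase shift.
Ray reflecting at the bottom interface goes from n = 1.0 toward n = 1.54: a half-wave phase shift.
Net: one phase inversion between the two reflected rays.
With one net inversion, constructive interference in reflection requires 2 n t = (m + ½) λ.
λ = 2 n t / (m + ½) = 4530 / (m + ½) nm.
m=5: 824 nm (IR); m=6: 697 nm (visible); m=7: 604 nm (visible); m=8: 533 nm (visible); m=9: 477 nm (visible); m=10: 431 nm (visible); m=11: 394 nm (visible); m=12: 362 nm (UV).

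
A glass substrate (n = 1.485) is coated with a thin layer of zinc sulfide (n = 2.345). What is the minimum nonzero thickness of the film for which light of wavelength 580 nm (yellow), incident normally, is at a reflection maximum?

Ray reflecting at the top interface goes from n = 1.0 toward n = 2.345: a half-wave phase shift.
At the lower boundary (n = 2.345 to n = 1.485) the reflected ray undergoes no phase shift.
Exactly one π shift → a net half-wave offset.
For bright reflection here: 2 n t = (m + ½) λ.
Minimum at m = 0: t = λ / (4 n) = 580 / (4 × 2.345) = 61.8 nm.

61.8 nm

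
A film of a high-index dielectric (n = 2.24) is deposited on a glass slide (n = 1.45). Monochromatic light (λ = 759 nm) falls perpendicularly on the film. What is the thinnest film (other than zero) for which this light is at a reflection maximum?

Ray reflecting at the top interface goes from n = 1.0 toward n = 2.24: a half-wave phase shift.
Ray reflecting at the bottom interface goes from n = 2.24 toward n = 1.45: no phase shift.
The two reflections differ by half a wavelength.
With one net inversion, constructive interference in reflection requires 2 n t = (m + ½) λ.
Minimum at m = 0: t = λ / (4 n) = 759 / (4 × 2.24) = 84.7 nm.

84.7 nm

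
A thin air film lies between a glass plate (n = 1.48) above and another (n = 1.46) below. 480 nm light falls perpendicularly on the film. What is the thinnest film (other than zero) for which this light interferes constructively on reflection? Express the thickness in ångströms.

At the upper boundary (n = 1.48 to n = 1.0) the reflected ray undergoes no phase shift.
Ray reflecting at the bottom interface goes from n = 1.0 toward n = 1.46: a half-wave phase shift.
Net: one phase inversion between the two reflected rays.
With one net inversion, constructive interference in reflection requires 2 n t = (m + ½) λ.
Minimum at m = 0: t = λ / (4 n) = 480 / (4 × 1.0) = 120 nm.

1200 Å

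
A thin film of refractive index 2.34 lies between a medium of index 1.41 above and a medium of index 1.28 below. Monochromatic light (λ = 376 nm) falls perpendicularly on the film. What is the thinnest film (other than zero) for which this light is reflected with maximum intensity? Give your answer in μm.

0.0402 μm

Top surface (1.41 → 2.34): reflection off a higher-index medium gives a half-wave phase shift.
Ray reflecting at the bottom interface goes from n = 2.34 toward n = 1.28: no phase shift.
Net: one phase inversion between the two reflected rays.
So the condition for constructive reflection is 2 n t = (m + ½) λ.
Minimum at m = 0: t = λ / (4 n) = 376 / (4 × 2.34) = 40.2 nm.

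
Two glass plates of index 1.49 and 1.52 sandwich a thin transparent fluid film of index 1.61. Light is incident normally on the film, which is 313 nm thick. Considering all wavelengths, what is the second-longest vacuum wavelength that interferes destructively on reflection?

At the upper boundary (n = 1.49 to n = 1.61) the reflected ray undergoes a half-wave phase shift.
Ray reflecting at the bottom interface goes from n = 1.61 toward n = 1.52: no phase shift.
Net: one phase inversion between the two reflected rays.
So the condition for destructive reflection is 2 n t = m λ.
λ = 2 n t / m. The second-longest wavelength is m = 2: λ = 2 × 1.61 × 313 / 2.00 = 504 nm.

504 nm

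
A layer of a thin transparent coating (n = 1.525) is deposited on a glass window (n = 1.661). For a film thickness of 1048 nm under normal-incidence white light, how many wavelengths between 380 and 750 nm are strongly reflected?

At the upper boundary (n = 1.0 to n = 1.525) the reflected ray undergoes a half-wave phase shift.
At the lower boundary (n = 1.525 to n = 1.661) the reflected ray undergoes a half-wave phase shift.
Net: no relative phase inversion (both shifts match).
With no net inversion, constructive interference in reflection requires 2 n t = m λ.
λ = 2 n t / m = 3196 / m nm.
m=4: 799 nm (IR); m=5: 639 nm (visible); m=6: 533 nm (visible); m=7: 457 nm (visible); m=8: 400 nm (visible); m=9: 355 nm (UV).

4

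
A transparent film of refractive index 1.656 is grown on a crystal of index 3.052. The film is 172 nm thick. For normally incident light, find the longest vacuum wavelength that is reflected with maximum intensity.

Top surface (1.0 → 1.656): reflection off a higher-index medium gives a half-wave phase shift.
At the lower boundary (n = 1.656 to n = 3.052) the reflected ray undergoes a half-wave phase shift.
Net: no relative phase inversion (both shifts match).
For maximum reflection here: 2 n t = m λ.
λ = 2 n t / m. The longest wavelength is m = 1: λ = 2 × 1.656 × 172 / 1.00 = 570 nm.

570 nm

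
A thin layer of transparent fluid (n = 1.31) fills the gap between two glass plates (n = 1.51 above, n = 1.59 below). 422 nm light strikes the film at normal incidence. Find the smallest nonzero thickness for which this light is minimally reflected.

161 nm

At the upper boundary (n = 1.51 to n = 1.31) the reflected ray undergoes no phase shift.
At the lower boundary (n = 1.31 to n = 1.59) the reflected ray undergoes a half-wave phase shift.
Exactly one π shift → a net half-wave offset.
So the condition for destructive reflection is 2 n t = m λ.
The smallest nonzero thickness corresponds to m = 1: t = m λ / (2 n) = 1.00 × 422 / (2 × 1.31) = 161 nm.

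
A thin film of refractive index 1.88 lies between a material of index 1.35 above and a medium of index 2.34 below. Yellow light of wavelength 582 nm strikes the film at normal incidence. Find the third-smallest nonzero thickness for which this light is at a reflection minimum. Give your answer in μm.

0.387 μm

Ray reflecting at the top interface goes from n = 1.35 toward n = 1.88: a half-wave phase shift.
At the lower boundary (n = 1.88 to n = 2.34) the reflected ray undergoes a half-wave phase shift.
Zero or two π shifts → no net half-wave offset.
So the condition for destructive reflection is 2 n t = (m + ½) λ.
The third-smallest nonzero thickness corresponds to m = 2: t = (m + ½) λ / (2 n) = 2.50 × 582 / (2 × 1.88) = 387 nm.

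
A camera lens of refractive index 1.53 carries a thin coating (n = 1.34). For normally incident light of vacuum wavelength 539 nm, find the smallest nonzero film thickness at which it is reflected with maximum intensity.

Top surface (1.0 → 1.34): reflection off a higher-index medium gives a half-wave phase shift.
Bottom surface (1.34 → 1.53): reflection off a higher-index medium gives a half-wave phase shift.
Net: no relative phase inversion (both shifts match).
With no net inversion, constructive interference in reflection requires 2 n t = m λ.
Minimum nonzero at m = 1: t = λ / (2 n) = 539 / (2 × 1.34) = 201 nm.

201 nm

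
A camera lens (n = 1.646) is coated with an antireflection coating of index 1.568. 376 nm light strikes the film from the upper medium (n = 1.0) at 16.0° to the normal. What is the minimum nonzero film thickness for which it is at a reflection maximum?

At the upper boundary (n = 1.0 to n = 1.568) the reflected ray undergoes a half-wave phase shift.
Ray reflecting at the bottom interface goes from n = 1.568 toward n = 1.646: a half-wave phase shift.
Zero or two π shifts → no net half-wave offset.
For strong reflection here: 2 n t cos θ_r = m λ.
Snell's law: 1.0 sin 16.0° = 1.568 sin θ_r → sin θ_r = 0.176, cos θ_r = 0.984.
Minimum nonzero at m = 1: t = λ / (2 n cos θ_r) = 376 / (2 × 1.568 × 0.984) = 122 nm.

122 nm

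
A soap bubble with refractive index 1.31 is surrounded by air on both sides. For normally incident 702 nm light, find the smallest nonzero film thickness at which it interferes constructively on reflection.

Top surface (1.0 → 1.31): reflection off a higher-index medium gives a half-wave phase shift.
Ray reflecting at the bottom interface goes from n = 1.31 toward n = 1.0: no phase shift.
The two reflections differ by half a wavelength.
So the condition for constructive reflection is 2 n t = (m + ½) λ.
Minimum at m = 0: t = λ / (4 n) = 702 / (4 × 1.31) = 134 nm.

134 nm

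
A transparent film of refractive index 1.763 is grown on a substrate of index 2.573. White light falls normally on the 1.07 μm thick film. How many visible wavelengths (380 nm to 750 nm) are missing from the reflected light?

At the upper boundary (n = 1.0 to n = 1.763) the reflected ray undergoes a half-wave phase shift.
Ray reflecting at the bottom interface goes from n = 1.763 toward n = 2.573: a half-wave phase shift.
Zero or two π shifts → no net half-wave offset.
For minimum reflection here: 2 n t = (m + ½) λ.
λ = 2 n t / (m + ½) = 3773 / (m + ½) nm.
m=4: 838 nm (IR); m=5: 686 nm (visible); m=6: 580 nm (visible); m=7: 503 nm (visible); m=8: 444 nm (visible); m=9: 397 nm (visible); m=10: 359 nm (UV).

5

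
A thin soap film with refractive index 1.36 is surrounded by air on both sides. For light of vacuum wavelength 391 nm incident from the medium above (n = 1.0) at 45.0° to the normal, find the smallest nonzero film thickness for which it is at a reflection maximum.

Ray reflecting at the top interface goes from n = 1.0 toward n = 1.36: a half-wave phase shift.
Ray reflecting at the bottom interface goes from n = 1.36 toward n = 1.0: no phase shift.
Net: one phase inversion between the two reflected rays.
So the condition for constructive reflection is 2 n t cos θ_r = (m + ½) λ.
Snell's law: 1.0 sin 45.0° = 1.36 sin θ_r → sin θ_r = 0.520, cos θ_r = 0.854.
Minimum at m = 0: t = λ / (4 n cos θ_r) = 391 / (4 × 1.36 × 0.854) = 84.1 nm.

84.1 nm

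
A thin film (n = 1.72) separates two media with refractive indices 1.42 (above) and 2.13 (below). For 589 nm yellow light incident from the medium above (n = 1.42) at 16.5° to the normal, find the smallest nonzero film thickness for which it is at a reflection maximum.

176 nm

Ray reflecting at the top interface goes from n = 1.42 toward n = 1.72: a half-wave phase shift.
At the lower boundary (n = 1.72 to n = 2.13) the reflected ray undergoes a half-wave phase shift.
Net: no relative phase inversion (both shifts match).
For strong reflection here: 2 n t cos θ_r = m λ.
Snell's law: 1.42 sin 16.5° = 1.72 sin θ_r → sin θ_r = 0.234, cos θ_r = 0.972.
Minimum nonzero at m = 1: t = λ / (2 n cos θ_r) = 589 / (2 × 1.72 × 0.972) = 176 nm.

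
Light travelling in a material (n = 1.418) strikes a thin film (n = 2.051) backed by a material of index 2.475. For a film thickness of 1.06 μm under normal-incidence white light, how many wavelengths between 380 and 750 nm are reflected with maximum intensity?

At the upper boundary (n = 1.418 to n = 2.051) the reflected ray undergoes a half-wave phase shift.
Ray reflecting at the bottom interface goes from n = 2.051 toward n = 2.475: a half-wave phase shift.
Zero or two π shifts → no net half-wave offset.
So the condition for constructive reflection is 2 n t = m λ.
λ = 2 n t / m = 4348 / m nm.
m=5: 870 nm (IR); m=6: 725 nm (visible); m=7: 621 nm (visible); m=8: 544 nm (visible); m=9: 483 nm (visible); m=10: 435 nm (visible); m=11: 395 nm (visible); m=12: 362 nm (UV).

6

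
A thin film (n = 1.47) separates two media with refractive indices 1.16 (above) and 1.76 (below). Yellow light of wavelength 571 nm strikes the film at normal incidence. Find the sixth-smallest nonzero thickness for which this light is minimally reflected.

Ray reflecting at the top interface goes from n = 1.16 toward n = 1.47: a half-wave phase shift.
Ray reflecting at the bottom interface goes from n = 1.47 toward n = 1.76: a half-wave phase shift.
The two reflections carry the same phase change, so no net offset.
So the condition for destructive reflection is 2 n t = (m + ½) λ.
The sixth-smallest nonzero thickness corresponds to m = 5: t = (m + ½) λ / (2 n) = 5.50 × 571 / (2 × 1.47) = 1068 nm.

1068 nm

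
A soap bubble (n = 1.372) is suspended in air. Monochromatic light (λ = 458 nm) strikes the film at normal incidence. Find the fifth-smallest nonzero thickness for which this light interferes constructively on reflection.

751 nm

Ray reflecting at the top interface goes from n = 1.0 toward n = 1.372: a half-wave phase shift.
Bottom surface (1.372 → 1.0): reflection off a lower-index medium gives no phase shift.
Net: one phase inversion between the two reflected rays.
So the condition for constructive reflection is 2 n t = (m + ½) λ.
The fifth-smallest nonzero thickness corresponds to m = 4: t = (m + ½) λ / (2 n) = 4.50 × 458 / (2 × 1.372) = 751 nm.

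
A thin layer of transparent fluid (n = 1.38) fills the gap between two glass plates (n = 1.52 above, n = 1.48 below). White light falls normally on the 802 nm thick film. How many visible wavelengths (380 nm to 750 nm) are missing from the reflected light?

3

Top surface (1.52 → 1.38): reflection off a lower-index medium gives no phase shift.
Bottom surface (1.38 → 1.48): reflection off a higher-index medium gives a half-wave phase shift.
Net: one phase inversion between the two reflected rays.
With one net inversion, destructive interference in reflection requires 2 n t = m λ.
λ = 2 n t / m = 2214 / m nm.
m=2: 1107 nm (IR); m=3: 738 nm (visible); m=4: 553 nm (visible); m=5: 443 nm (visible); m=6: 369 nm (UV).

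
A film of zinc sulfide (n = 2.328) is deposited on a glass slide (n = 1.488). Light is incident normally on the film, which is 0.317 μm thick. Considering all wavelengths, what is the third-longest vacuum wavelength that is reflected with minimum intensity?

Top surface (1.0 → 2.328): reflection off a higher-index medium gives a half-wave phase shift.
At the lower boundary (n = 2.328 to n = 1.488) the reflected ray undergoes no phase shift.
The two reflections differ by half a wavelength.
For dark reflection here: 2 n t = m λ.
λ = 2 n t / m. The third-longest wavelength is m = 3: λ = 2 × 2.328 × 317 / 3.00 = 492 nm.

492 nm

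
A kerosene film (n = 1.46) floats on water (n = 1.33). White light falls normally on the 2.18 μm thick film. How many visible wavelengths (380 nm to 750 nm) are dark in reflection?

Ray reflecting at the top interface goes from n = 1.0 toward n = 1.46: a half-wave phase shift.
At the lower boundary (n = 1.46 to n = 1.33) the reflected ray undergoes no phase shift.
Net: one phase inversion between the two reflected rays.
So the condition for destructive reflection is 2 n t = m λ.
λ = 2 n t / m = 6366 / m nm.
m=8: 796 nm (IR); m=9: 707 nm (visible); m=10: 637 nm (visible); m=11: 579 nm (visible); m=12: 530 nm (visible); m=13: 490 nm (visible); m=14: 455 nm (visible); m=15: 424 nm (visible); m=16: 398 nm (visible); m=17: 374 nm (UV).

8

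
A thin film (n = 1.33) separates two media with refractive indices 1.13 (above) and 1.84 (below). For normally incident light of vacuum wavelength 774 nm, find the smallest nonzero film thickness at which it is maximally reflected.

Ray reflecting at the top interface goes from n = 1.13 toward n = 1.33: a half-wave phase shift.
Bottom surface (1.33 → 1.84): reflection off a higher-index medium gives a half-wave phase shift.
The two reflections carry the same phase change, so no net offset.
With no net inversion, constructive interference in reflection requires 2 n t = m λ.
Minimum nonzero at m = 1: t = λ / (2 n) = 774 / (2 × 1.33) = 291 nm.

291 nm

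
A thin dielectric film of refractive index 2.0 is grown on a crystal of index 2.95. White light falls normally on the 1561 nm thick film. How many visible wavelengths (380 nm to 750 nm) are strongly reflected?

8

At the upper boundary (n = 1.0 to n = 2.0) the reflected ray undergoes a half-wave phase shift.
Ray reflecting at the bottom interface goes from n = 2.0 toward n = 2.95: a half-wave phase shift.
Net: no relative phase inversion (both shifts match).
So the condition for constructive reflection is 2 n t = m λ.
λ = 2 n t / m = 6244 / m nm.
m=8: 781 nm (IR); m=9: 694 nm (visible); m=10: 624 nm (visible); m=11: 568 nm (visible); m=12: 520 nm (visible); m=13: 480 nm (visible); m=14: 446 nm (visible); m=15: 416 nm (visible); m=16: 390 nm (visible); m=17: 367 nm (UV).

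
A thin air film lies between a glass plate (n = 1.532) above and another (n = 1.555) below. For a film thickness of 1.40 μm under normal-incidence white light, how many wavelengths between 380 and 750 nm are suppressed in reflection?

4

At the upper boundary (n = 1.532 to n = 1.0) the reflected ray undergoes no phase shift.
Ray reflecting at the bottom interface goes from n = 1.0 toward n = 1.555: a half-wave phase shift.
Net: one phase inversion between the two reflected rays.
For minimum reflection here: 2 n t = m λ.
λ = 2 n t / m = 2800 / m nm.
m=3: 933 nm (IR); m=4: 700 nm (visible); m=5: 560 nm (visible); m=6: 467 nm (visible); m=7: 400 nm (visible); m=8: 350 nm (UV).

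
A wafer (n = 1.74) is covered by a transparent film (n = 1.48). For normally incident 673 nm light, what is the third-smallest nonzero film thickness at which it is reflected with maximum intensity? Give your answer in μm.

0.682 μm

Top surface (1.0 → 1.48): reflection off a higher-index medium gives a half-wave phase shift.
At the lower boundary (n = 1.48 to n = 1.74) the reflected ray undergoes a half-wave phase shift.
Zero or two π shifts → no net half-wave offset.
So the condition for constructive reflection is 2 n t = m λ.
The third-smallest nonzero thickness corresponds to m = 3: t = m λ / (2 n) = 3.00 × 673 / (2 × 1.48) = 682 nm.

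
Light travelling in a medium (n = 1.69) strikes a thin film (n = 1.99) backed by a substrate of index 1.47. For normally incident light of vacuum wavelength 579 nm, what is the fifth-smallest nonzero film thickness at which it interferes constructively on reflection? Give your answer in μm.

0.655 μm

Top surface (1.69 → 1.99): reflection off a higher-index medium gives a half-wave phase shift.
Bottom surface (1.99 → 1.47): reflection off a lower-index medium gives no phase shift.
Net: one phase inversion between the two reflected rays.
With one net inversion, constructive interference in reflection requires 2 n t = (m + ½) λ.
The fifth-smallest nonzero thickness corresponds to m = 4: t = (m + ½) λ / (2 n) = 4.50 × 579 / (2 × 1.99) = 655 nm.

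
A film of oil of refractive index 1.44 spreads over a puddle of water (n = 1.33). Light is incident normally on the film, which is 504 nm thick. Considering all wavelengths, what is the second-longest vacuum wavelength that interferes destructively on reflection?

726 nm

At the upper boundary (n = 1.0 to n = 1.44) the reflected ray undergoes a half-wave phase shift.
Ray reflecting at the bottom interface goes from n = 1.44 toward n = 1.33: no phase shift.
Net: one phase inversion between the two reflected rays.
For minimum reflection here: 2 n t = m λ.
λ = 2 n t / m. The second-longest wavelength is m = 2: λ = 2 × 1.44 × 504 / 2.00 = 726 nm.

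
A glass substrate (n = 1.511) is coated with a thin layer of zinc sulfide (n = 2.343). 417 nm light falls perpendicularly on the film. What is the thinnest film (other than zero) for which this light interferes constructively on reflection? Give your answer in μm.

0.0445 μm

Ray reflecting at the top interface goes from n = 1.0 toward n = 2.343: a half-wave phase shift.
Ray reflecting at the bottom interface goes from n = 2.343 toward n = 1.511: no phase shift.
Net: one phase inversion between the two reflected rays.
So the condition for constructive reflection is 2 n t = (m + ½) λ.
Minimum at m = 0: t = λ / (4 n) = 417 / (4 × 2.343) = 44.5 nm.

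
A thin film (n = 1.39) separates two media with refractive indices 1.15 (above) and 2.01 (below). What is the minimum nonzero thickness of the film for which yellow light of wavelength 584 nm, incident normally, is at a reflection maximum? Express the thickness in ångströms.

2101 Å

Ray reflecting at the top interface goes from n = 1.15 toward n = 1.39: a half-wave phase shift.
At the lower boundary (n = 1.39 to n = 2.01) the reflected ray undergoes a half-wave phase shift.
Zero or two π shifts → no net half-wave offset.
For bright reflection here: 2 n t = m λ.
Minimum nonzero at m = 1: t = λ / (2 n) = 584 / (2 × 1.39) = 210 nm.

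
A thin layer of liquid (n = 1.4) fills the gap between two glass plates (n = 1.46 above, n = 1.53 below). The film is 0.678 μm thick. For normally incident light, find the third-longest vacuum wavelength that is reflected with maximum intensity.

759 nm

Top surface (1.46 → 1.4): reflection off a lower-index medium gives no phase shift.
Ray reflecting at the bottom interface goes from n = 1.4 toward n = 1.53: a half-wave phase shift.
The two reflections differ by half a wavelength.
So the condition for constructive reflection is 2 n t = (m + ½) λ.
λ = 2 n t / (m + ½). The third-longest wavelength is m = 2: λ = 2 × 1.4 × 678 / 2.50 = 759 nm.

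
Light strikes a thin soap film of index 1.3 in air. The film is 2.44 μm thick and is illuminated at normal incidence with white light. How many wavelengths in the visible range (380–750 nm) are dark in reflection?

8

At the upper boundary (n = 1.0 to n = 1.3) the reflected ray undergoes a half-wave phase shift.
At the lower boundary (n = 1.3 to n = 1.0) the reflected ray undergoes no phase shift.
Net: one phase inversion between the two reflected rays.
For minimum reflection here: 2 n t = m λ.
λ = 2 n t / m = 6344 / m nm.
m=8: 793 nm (IR); m=9: 705 nm (visible); m=10: 634 nm (visible); m=11: 577 nm (visible); m=12: 529 nm (visible); m=13: 488 nm (visible); m=14: 453 nm (visible); m=15: 423 nm (visible); m=16: 397 nm (visible); m=17: 373 nm (UV).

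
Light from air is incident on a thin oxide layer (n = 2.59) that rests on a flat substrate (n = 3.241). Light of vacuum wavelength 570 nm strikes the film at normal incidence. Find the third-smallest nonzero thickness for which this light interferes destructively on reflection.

At the upper boundary (n = 1.0 to n = 2.59) the reflected ray undergoes a half-wave phase shift.
Bottom surface (2.59 → 3.241): reflection off a higher-index medium gives a half-wave phase shift.
Net: no relative phase inversion (both shifts match).
So the condition for destructive reflection is 2 n t = (m + ½) λ.
The third-smallest nonzero thickness corresponds to m = 2: t = (m + ½) λ / (2 n) = 2.50 × 570 / (2 × 2.59) = 275 nm.

275 nm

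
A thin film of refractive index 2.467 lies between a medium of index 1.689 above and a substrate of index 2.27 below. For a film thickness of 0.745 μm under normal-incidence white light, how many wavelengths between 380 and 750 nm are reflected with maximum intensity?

5

At the upper boundary (n = 1.689 to n = 2.467) the reflected ray undergoes a half-wave phase shift.
At the lower boundary (n = 2.467 to n = 2.27) the reflected ray undergoes no phase shift.
Net: one phase inversion between the two reflected rays.
For maximum reflection here: 2 n t = (m + ½) λ.
λ = 2 n t / (m + ½) = 3676 / (m + ½) nm.
m=4: 817 nm (IR); m=5: 668 nm (visible); m=6: 566 nm (visible); m=7: 490 nm (visible); m=8: 432 nm (visible); m=9: 387 nm (visible); m=10: 350 nm (UV).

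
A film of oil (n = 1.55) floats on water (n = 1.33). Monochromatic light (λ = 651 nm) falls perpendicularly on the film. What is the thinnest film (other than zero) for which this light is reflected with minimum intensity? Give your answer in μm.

Ray reflecting at the top interface goes from n = 1.0 toward n = 1.55: a half-wave phase shift.
Bottom surface (1.55 → 1.33): reflection off a lower-index medium gives no phase shift.
The two reflections differ by half a wavelength.
For weak reflection here: 2 n t = m λ.
Minimum nonzero at m = 1: t = λ / (2 n) = 651 / (2 × 1.55) = 210 nm.

0.210 μm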